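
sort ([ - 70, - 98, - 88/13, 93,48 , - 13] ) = [ - 98, - 70, - 13, - 88/13,48,93 ] 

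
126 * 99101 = 12486726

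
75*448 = 33600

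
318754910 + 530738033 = 849492943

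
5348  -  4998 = 350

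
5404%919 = 809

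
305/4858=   305/4858= 0.06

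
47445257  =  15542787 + 31902470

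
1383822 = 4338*319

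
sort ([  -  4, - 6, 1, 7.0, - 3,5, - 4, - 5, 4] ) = [ - 6, - 5, - 4, - 4, - 3,  1, 4, 5,7.0]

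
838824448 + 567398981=1406223429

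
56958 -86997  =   - 30039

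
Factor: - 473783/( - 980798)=2^(-1)*7^( - 1)*13^ ( - 1 )*17^( - 1)*71^1 * 317^( - 1)*6673^1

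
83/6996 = 83/6996 = 0.01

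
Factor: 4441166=2^1 * 59^1*61^1*617^1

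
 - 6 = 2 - 8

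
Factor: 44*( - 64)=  - 2^8*11^1=-2816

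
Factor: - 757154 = -2^1*347^1*1091^1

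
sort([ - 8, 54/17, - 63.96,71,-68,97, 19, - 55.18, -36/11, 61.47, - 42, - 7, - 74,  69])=[ - 74, - 68, - 63.96, - 55.18, - 42, - 8, - 7, - 36/11, 54/17, 19, 61.47, 69, 71, 97] 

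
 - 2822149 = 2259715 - 5081864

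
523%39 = 16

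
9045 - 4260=4785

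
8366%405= 266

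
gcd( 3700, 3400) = 100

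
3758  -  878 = 2880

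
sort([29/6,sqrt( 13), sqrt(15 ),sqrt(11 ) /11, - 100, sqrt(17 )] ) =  [ - 100, sqrt(11 )/11,  sqrt( 13),sqrt( 15),sqrt(17 ),29/6 ]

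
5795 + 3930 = 9725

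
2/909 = 2/909 = 0.00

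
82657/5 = 82657/5 = 16531.40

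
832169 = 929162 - 96993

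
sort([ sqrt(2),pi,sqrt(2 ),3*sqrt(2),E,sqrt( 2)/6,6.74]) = [ sqrt( 2)/6,sqrt( 2 ), sqrt( 2),E, pi,3* sqrt (2), 6.74 ] 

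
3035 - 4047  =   - 1012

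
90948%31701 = 27546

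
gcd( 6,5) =1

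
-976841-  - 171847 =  - 804994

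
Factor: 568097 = 568097^1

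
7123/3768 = 7123/3768 = 1.89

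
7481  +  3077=10558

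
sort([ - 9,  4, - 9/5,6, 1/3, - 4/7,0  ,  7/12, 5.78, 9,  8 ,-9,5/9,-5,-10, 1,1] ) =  [ - 10, - 9,  -  9,-5,-9/5,  -  4/7,0, 1/3, 5/9, 7/12,1,  1, 4, 5.78,6,8,9 ] 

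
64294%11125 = 8669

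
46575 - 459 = 46116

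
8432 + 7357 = 15789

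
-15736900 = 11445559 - 27182459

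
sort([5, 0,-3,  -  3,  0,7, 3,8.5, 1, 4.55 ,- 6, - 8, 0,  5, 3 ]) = [ - 8, - 6,  -  3, - 3, 0, 0 , 0, 1 , 3, 3,4.55 , 5,5, 7,8.5]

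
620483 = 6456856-5836373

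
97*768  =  74496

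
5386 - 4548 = 838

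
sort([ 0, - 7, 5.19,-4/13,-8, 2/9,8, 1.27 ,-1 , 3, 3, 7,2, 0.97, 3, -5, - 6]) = [ - 8,-7,-6,-5, - 1, -4/13,0, 2/9,0.97, 1.27,2, 3, 3,3,5.19, 7 , 8]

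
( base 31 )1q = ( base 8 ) 71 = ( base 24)29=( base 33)1o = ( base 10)57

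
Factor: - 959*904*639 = -553972104 = -  2^3*3^2*7^1*71^1 * 113^1*137^1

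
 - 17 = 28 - 45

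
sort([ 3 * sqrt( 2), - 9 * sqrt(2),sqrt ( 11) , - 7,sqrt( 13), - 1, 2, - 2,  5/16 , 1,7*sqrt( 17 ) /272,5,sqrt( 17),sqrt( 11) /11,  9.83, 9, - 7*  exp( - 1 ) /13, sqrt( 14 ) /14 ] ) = [ - 9*sqrt( 2 ), - 7, - 2, - 1,  -  7*exp ( - 1 ) /13, 7 * sqrt( 17)/272, sqrt( 14 )/14, sqrt( 11) /11, 5/16 , 1,2 , sqrt( 11 ),sqrt( 13 ), sqrt (17) , 3* sqrt (2), 5 , 9, 9.83]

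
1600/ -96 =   -  50/3 = -16.67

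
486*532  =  258552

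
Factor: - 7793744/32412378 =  - 2^3* 3^(-1 ) * 7^2*9941^1*5402063^( - 1) = - 3896872/16206189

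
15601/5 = 3120+1/5 = 3120.20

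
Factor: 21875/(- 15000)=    - 2^( - 3)*3^( - 1)*5^1 * 7^1 = -35/24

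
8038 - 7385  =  653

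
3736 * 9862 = 36844432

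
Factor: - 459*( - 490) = 224910 = 2^1*3^3*5^1 * 7^2*17^1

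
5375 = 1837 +3538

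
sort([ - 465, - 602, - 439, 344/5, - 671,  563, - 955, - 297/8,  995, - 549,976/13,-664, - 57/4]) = [ - 955 , - 671 , - 664 , - 602  , - 549 , - 465 , - 439, - 297/8,-57/4,344/5,976/13,563,995 ]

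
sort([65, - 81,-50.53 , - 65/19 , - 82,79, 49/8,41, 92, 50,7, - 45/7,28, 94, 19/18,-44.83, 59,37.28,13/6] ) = [ - 82, - 81, - 50.53 , - 44.83, - 45/7 , - 65/19,19/18, 13/6, 49/8, 7,28,37.28, 41,  50, 59,65, 79,  92 , 94 ]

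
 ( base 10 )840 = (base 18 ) 2ac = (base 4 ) 31020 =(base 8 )1510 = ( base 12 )5A0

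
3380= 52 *65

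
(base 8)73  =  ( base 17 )38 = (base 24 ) 2B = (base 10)59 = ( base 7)113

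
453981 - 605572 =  - 151591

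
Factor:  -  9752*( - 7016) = 2^6*23^1 * 53^1*877^1 = 68420032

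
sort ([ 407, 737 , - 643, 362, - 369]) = [-643, - 369,362,407,737]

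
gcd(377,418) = 1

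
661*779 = 514919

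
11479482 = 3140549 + 8338933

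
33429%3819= 2877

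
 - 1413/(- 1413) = 1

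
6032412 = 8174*738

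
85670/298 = 42835/149 = 287.48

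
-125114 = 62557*(-2 ) 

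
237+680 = 917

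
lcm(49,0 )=0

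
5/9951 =5/9951 = 0.00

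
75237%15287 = 14089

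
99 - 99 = 0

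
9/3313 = 9/3313 = 0.00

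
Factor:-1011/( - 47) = 3^1*47^( - 1)*337^1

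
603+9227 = 9830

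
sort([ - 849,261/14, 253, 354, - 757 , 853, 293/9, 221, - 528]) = [ - 849, - 757, - 528 , 261/14, 293/9,221, 253, 354, 853]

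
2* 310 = 620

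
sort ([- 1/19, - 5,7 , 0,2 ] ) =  [ - 5 , - 1/19,0, 2,7] 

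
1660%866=794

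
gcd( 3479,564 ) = 1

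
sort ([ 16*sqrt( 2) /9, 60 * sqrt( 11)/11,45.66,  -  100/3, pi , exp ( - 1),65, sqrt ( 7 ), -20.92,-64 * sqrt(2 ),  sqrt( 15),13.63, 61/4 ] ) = [ -64*sqrt( 2 ),-100/3, - 20.92, exp(-1 ),16 *sqrt(2)/9,  sqrt(7), pi, sqrt(15 ),13.63, 61/4,60 * sqrt( 11)/11, 45.66, 65 ] 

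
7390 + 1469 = 8859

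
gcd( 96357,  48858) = 3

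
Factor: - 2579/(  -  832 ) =2^ ( - 6)*13^(  -  1 )*2579^1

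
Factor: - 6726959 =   -  197^1*34147^1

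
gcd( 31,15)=1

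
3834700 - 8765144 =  - 4930444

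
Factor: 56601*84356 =2^2*3^2*19^1*331^1* 21089^1=4774633956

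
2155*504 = 1086120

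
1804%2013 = 1804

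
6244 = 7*892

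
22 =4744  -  4722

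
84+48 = 132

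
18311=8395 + 9916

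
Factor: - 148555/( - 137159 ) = 5^1* 73^1*337^ ( - 1) = 365/337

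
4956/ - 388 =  - 13 + 22/97 = - 12.77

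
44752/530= 22376/265  =  84.44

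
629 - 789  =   - 160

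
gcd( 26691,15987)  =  3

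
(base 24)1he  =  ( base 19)2EA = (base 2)1111100110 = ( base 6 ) 4342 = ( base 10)998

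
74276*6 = 445656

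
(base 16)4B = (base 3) 2210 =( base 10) 75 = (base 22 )39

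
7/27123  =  7/27123 = 0.00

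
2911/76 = 2911/76=38.30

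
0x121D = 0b1001000011101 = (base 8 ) 11035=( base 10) 4637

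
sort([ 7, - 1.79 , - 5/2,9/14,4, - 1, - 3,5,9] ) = [ - 3,  -  5/2, - 1.79, - 1, 9/14,4,5,7,  9 ] 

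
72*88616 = 6380352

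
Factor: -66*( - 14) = 924 = 2^2*3^1*7^1*11^1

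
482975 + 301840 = 784815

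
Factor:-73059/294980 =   -  2^( - 2 ) * 3^1*5^( - 1)*43^( - 1)*71^1  =  - 213/860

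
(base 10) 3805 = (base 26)5G9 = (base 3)12012221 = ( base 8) 7335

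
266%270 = 266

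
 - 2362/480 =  - 1181/240  =  -  4.92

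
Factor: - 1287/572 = - 9/4 = -2^( - 2 )* 3^2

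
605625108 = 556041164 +49583944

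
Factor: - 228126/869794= - 114063/434897 = - 3^1*  67^( - 1)*193^1 *197^1*6491^(-1) 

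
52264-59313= - 7049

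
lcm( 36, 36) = 36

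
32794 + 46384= 79178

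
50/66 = 25/33 = 0.76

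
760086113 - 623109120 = 136976993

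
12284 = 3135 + 9149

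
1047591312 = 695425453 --352165859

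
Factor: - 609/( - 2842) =2^( - 1)*3^1*7^( - 1) = 3/14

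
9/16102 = 9/16102 = 0.00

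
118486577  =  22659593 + 95826984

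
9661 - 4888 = 4773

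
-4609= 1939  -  6548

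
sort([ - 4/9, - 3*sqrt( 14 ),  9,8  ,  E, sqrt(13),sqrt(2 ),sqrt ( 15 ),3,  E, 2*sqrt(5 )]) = [-3*sqrt(14), - 4/9,  sqrt( 2) , E,  E, 3, sqrt ( 13),sqrt( 15), 2*sqrt( 5 ),8, 9 ]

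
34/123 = 34/123  =  0.28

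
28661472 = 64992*441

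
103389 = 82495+20894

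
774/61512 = 129/10252 = 0.01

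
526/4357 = 526/4357 = 0.12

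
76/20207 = 76/20207= 0.00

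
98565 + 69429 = 167994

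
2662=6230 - 3568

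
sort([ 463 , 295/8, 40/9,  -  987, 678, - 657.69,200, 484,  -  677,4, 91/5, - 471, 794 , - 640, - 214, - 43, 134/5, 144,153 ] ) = [-987 ,-677, - 657.69, - 640 ,  -  471, - 214,  -  43 , 4, 40/9 , 91/5,134/5,295/8,144 , 153,200,463,484,678, 794 ] 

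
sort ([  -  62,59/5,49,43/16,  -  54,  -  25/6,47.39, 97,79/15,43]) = [ - 62,  -  54,  -  25/6,  43/16,  79/15,  59/5 , 43,47.39, 49,97]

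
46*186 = 8556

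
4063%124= 95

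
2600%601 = 196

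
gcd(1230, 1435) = 205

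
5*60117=300585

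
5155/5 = 1031  =  1031.00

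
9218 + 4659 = 13877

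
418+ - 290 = 128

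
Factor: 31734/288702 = 41/373 =41^1 * 373^( - 1 )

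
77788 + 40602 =118390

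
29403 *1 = 29403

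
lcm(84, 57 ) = 1596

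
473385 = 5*94677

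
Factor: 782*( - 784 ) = -2^5*7^2* 17^1*23^1  =  - 613088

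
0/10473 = 0 = 0.00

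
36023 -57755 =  - 21732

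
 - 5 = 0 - 5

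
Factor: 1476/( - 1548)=- 41/43 = - 41^1*43^( - 1)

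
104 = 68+36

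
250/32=7 + 13/16 = 7.81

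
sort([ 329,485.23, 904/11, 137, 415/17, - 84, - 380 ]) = [ - 380,-84 , 415/17 , 904/11, 137,329, 485.23 ]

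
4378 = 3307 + 1071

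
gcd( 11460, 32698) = 2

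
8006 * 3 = 24018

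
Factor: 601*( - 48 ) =-28848= - 2^4 * 3^1*601^1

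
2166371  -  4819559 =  - 2653188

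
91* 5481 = 498771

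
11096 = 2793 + 8303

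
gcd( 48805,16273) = 1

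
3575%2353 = 1222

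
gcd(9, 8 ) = 1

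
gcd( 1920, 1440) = 480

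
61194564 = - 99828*(  -  613)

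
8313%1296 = 537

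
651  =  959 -308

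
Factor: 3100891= 313^1 * 9907^1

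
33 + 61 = 94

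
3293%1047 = 152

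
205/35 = 41/7 = 5.86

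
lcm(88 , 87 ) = 7656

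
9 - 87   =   - 78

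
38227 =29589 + 8638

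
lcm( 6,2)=6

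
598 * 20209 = 12084982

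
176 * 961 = 169136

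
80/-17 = -5 + 5/17=-4.71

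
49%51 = 49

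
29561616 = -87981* ( - 336 ) 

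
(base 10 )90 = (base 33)2o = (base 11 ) 82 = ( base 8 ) 132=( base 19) 4E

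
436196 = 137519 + 298677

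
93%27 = 12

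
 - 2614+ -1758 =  - 4372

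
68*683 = 46444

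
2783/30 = 2783/30= 92.77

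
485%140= 65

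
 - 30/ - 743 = 30/743 = 0.04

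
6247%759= 175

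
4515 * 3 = 13545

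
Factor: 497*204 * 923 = 2^2*3^1*7^1*13^1*17^1*71^2 = 93581124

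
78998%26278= 164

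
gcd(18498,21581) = 3083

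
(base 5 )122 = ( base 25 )1C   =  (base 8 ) 45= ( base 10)37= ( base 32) 15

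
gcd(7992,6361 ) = 1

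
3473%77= 8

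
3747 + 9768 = 13515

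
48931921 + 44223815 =93155736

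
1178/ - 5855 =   -  1178/5855 = - 0.20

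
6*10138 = 60828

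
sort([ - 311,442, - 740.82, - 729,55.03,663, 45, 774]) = [ - 740.82, - 729, - 311,45,55.03,442, 663,774 ] 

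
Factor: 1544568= 2^3*3^1  *  139^1 * 463^1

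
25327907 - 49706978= - 24379071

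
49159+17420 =66579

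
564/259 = 564/259 = 2.18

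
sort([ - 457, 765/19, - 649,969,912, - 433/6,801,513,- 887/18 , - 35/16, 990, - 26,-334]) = [ - 649,-457, - 334, - 433/6, - 887/18, - 26, - 35/16,  765/19,513,801,  912 , 969, 990 ]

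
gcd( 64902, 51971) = 1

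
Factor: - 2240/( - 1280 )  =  2^ (-2 )*7^1= 7/4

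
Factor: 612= 2^2*3^2*17^1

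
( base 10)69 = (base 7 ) 126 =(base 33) 23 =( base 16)45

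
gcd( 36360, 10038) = 6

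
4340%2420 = 1920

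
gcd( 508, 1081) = 1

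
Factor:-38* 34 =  - 2^2*17^1 *19^1 = -1292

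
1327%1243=84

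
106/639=106/639 = 0.17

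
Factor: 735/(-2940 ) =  -1/4 = - 2^(  -  2 )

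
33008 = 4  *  8252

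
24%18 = 6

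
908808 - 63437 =845371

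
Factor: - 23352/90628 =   -  42/163 = - 2^1*3^1*7^1 *163^( - 1)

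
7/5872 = 7/5872 = 0.00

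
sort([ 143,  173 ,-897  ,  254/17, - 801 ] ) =[ - 897, - 801, 254/17, 143, 173]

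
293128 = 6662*44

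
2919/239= 12 + 51/239 = 12.21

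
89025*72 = 6409800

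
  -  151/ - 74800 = 151/74800=0.00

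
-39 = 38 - 77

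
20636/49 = 2948/7 = 421.14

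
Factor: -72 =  - 2^3*3^2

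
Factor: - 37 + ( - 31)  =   -2^2 * 17^1 = - 68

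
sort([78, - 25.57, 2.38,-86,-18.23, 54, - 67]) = [ - 86, - 67,-25.57, - 18.23, 2.38,54, 78]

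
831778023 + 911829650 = 1743607673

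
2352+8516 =10868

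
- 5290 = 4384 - 9674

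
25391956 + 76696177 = 102088133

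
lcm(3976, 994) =3976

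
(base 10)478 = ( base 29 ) GE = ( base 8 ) 736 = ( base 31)FD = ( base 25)j3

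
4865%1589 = 98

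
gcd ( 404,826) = 2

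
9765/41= 238+ 7/41 = 238.17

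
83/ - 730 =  - 83/730 =- 0.11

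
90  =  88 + 2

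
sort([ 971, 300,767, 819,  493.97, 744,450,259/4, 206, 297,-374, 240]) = [ - 374, 259/4 , 206, 240, 297, 300,450,493.97, 744, 767, 819,971] 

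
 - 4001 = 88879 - 92880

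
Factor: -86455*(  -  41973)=3^1*  5^1 * 17^1*823^1 *17291^1=3628775715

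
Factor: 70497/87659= 3^3*7^1*11^ ( - 1)*13^(-1) * 373^1*613^ ( - 1) 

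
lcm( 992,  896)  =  27776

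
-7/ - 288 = 7/288= 0.02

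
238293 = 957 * 249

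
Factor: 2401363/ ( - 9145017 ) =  - 3^( - 2)*7^ (  -  2)*79^1*89^ ( - 1)*113^1*233^( - 1) *269^1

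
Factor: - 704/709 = -2^6*11^1*709^( - 1)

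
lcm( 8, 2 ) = 8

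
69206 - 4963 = 64243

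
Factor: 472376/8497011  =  2^3*3^( - 1)*137^1*313^( - 1)*431^1*9049^( - 1)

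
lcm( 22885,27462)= 137310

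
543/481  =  543/481 = 1.13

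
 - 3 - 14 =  - 17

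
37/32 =37/32 = 1.16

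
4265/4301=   4265/4301 = 0.99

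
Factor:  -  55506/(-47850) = 5^(-2 ) * 29^1 = 29/25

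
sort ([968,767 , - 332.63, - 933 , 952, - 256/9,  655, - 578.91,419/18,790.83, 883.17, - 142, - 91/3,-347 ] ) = [ - 933, -578.91, - 347 , - 332.63, - 142,- 91/3, - 256/9, 419/18 , 655,767 , 790.83,883.17, 952, 968] 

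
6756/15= 2252/5 = 450.40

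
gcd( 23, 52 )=1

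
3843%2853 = 990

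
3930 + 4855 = 8785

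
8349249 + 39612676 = 47961925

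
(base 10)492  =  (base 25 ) jh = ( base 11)408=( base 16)1ec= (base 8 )754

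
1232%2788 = 1232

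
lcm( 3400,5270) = 105400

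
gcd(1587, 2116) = 529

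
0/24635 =0 = 0.00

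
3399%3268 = 131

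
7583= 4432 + 3151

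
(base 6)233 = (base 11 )85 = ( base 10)93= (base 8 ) 135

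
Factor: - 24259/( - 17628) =2^( - 2 )*3^ ( - 1 )*13^( - 1)*17^1*113^( - 1 )*1427^1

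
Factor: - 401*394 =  - 157994 = - 2^1*197^1*401^1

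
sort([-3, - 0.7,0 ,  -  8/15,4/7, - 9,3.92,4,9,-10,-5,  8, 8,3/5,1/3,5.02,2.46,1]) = [ - 10,-9,-5,-3, - 0.7,-8/15,0, 1/3, 4/7, 3/5, 1, 2.46, 3.92  ,  4,5.02, 8, 8,9 ]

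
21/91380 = 7/30460 =0.00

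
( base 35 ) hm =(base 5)4432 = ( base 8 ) 1151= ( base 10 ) 617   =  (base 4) 21221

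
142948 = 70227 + 72721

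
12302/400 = 30 + 151/200 = 30.75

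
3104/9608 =388/1201 = 0.32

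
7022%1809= 1595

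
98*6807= 667086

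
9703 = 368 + 9335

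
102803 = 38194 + 64609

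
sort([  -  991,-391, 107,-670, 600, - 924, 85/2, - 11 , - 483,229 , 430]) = [ - 991, - 924, - 670,  -  483 , - 391,- 11,85/2 , 107,  229, 430,600] 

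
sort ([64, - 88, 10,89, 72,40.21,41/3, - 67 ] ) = [-88, - 67,10,41/3, 40.21 , 64,72,89]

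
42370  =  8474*5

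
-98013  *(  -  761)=74587893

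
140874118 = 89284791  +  51589327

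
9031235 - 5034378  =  3996857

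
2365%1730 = 635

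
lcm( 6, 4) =12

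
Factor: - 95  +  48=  - 47 = - 47^1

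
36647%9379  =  8510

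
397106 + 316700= 713806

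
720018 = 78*9231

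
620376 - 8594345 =-7973969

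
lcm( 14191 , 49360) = 1135280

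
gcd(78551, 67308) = 1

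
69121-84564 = -15443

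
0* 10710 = 0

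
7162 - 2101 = 5061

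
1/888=1/888 = 0.00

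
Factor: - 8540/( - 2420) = 7^1*11^ ( - 2)*61^1 = 427/121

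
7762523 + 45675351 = 53437874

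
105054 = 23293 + 81761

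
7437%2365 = 342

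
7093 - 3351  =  3742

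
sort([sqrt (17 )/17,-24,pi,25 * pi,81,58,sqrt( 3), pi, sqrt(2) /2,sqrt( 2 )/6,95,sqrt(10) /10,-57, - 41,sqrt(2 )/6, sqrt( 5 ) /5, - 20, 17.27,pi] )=[  -  57 , - 41,  -  24,-20,sqrt( 2)/6,sqrt( 2 ) /6,sqrt ( 17 ) /17,sqrt( 10 ) /10,sqrt(5 ) /5,  sqrt(2)/2,sqrt(3),pi,pi,  pi,17.27, 58,25*pi, 81, 95 ] 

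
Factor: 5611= 31^1*181^1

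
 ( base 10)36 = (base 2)100100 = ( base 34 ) 12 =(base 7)51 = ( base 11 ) 33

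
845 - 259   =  586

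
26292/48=547 + 3/4 = 547.75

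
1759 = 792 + 967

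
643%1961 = 643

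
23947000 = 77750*308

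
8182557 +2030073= 10212630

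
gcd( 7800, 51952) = 8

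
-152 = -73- 79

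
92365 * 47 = 4341155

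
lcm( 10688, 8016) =32064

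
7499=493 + 7006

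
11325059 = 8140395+3184664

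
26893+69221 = 96114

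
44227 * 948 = 41927196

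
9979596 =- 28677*( - 348)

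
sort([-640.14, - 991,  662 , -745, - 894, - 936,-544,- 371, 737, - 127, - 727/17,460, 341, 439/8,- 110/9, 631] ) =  [ - 991,-936  , - 894, - 745,-640.14, - 544, - 371, - 127, - 727/17, - 110/9,439/8  ,  341 , 460, 631, 662, 737]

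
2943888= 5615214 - 2671326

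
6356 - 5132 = 1224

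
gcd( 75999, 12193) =1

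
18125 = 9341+8784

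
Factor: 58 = 2^1 * 29^1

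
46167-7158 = 39009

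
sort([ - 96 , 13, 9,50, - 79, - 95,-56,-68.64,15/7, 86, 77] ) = [ - 96, - 95,-79, - 68.64, - 56,  15/7, 9, 13,50,77, 86]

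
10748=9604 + 1144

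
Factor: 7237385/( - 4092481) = -5^1*19^1*  29^1*37^1 * 71^1*83^( -1)  *49307^(-1 ) 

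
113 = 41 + 72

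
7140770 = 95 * 75166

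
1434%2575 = 1434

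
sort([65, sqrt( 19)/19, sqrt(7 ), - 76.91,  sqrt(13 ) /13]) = [ - 76.91,sqrt( 19 ) /19, sqrt (13) /13, sqrt( 7) , 65]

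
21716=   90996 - 69280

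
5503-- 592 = 6095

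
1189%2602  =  1189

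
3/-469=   -  3/469 =- 0.01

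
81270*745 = 60546150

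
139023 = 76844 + 62179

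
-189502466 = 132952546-322455012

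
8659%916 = 415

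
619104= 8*77388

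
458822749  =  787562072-328739323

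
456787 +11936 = 468723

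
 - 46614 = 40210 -86824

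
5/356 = 5/356=0.01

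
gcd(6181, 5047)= 7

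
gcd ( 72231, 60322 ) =1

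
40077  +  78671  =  118748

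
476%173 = 130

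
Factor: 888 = 2^3 * 3^1*37^1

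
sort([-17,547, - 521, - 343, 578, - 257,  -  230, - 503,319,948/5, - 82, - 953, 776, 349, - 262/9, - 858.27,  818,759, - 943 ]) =[ - 953, -943,  -  858.27,  -  521, - 503 , - 343, - 257 ,-230, - 82,-262/9, - 17, 948/5, 319, 349,547,578,759,  776,818 ]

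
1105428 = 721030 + 384398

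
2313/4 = 578 + 1/4 = 578.25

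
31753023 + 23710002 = 55463025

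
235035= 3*78345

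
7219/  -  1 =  - 7219/1 = - 7219.00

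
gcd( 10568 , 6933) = 1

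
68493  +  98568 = 167061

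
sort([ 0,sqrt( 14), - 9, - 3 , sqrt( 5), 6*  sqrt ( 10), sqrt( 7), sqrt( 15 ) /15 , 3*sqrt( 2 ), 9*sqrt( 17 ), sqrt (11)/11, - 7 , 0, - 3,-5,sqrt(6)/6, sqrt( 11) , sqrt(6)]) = [ - 9, -7, - 5, - 3, - 3,  0, 0,sqrt( 15 ) /15,sqrt( 11)/11, sqrt (6)/6, sqrt( 5), sqrt( 6), sqrt( 7), sqrt( 11),sqrt(14),3*sqrt( 2),6*sqrt( 10 ), 9 * sqrt( 17) ]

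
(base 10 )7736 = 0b1111000111000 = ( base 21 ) hb8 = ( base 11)58a3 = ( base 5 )221421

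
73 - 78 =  - 5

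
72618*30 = 2178540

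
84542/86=983 + 2/43   =  983.05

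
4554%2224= 106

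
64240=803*80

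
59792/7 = 59792/7 = 8541.71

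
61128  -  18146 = 42982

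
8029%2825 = 2379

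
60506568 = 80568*751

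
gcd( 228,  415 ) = 1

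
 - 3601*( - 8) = 28808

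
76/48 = 1 + 7/12 = 1.58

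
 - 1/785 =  - 1/785 = - 0.00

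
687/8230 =687/8230= 0.08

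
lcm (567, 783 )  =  16443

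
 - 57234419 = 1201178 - 58435597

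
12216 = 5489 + 6727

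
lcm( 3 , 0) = 0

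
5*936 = 4680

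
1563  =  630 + 933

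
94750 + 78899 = 173649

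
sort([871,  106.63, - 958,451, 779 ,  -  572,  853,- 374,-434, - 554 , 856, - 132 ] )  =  [ - 958,-572, - 554, - 434,-374,-132,106.63,451, 779 , 853, 856,871]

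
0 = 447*0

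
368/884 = 92/221 = 0.42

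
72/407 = 72/407=0.18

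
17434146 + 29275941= 46710087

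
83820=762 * 110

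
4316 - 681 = 3635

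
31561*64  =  2019904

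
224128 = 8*28016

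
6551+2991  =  9542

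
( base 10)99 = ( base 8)143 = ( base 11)90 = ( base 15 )69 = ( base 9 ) 120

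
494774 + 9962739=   10457513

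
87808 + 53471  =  141279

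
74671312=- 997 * (-74896 )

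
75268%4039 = 2566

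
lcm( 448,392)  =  3136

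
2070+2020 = 4090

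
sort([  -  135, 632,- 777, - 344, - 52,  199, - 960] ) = [-960,-777, - 344, - 135, -52,199,632 ]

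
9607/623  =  9607/623= 15.42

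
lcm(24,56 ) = 168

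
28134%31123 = 28134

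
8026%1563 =211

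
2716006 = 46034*59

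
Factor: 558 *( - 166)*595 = -2^2*3^2*5^1*7^1*17^1*31^1*83^1=-  55113660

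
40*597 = 23880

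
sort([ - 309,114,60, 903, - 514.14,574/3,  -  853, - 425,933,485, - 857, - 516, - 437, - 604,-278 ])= [ - 857, - 853, - 604, - 516, - 514.14, - 437, - 425, - 309, - 278, 60,114,574/3, 485, 903 , 933]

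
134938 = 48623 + 86315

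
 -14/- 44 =7/22 = 0.32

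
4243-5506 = -1263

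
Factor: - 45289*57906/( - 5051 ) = 2^1*3^2*3217^1 * 5051^( - 1 ) * 45289^1 = 2622504834/5051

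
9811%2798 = 1417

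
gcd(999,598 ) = 1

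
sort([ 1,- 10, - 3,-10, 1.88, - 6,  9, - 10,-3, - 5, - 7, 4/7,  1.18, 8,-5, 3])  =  [-10, - 10, - 10,-7, - 6,-5, - 5  , - 3 , - 3, 4/7 , 1 , 1.18,1.88, 3, 8,9]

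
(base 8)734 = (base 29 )gc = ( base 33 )EE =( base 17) 1B0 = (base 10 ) 476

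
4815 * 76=365940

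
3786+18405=22191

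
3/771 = 1/257  =  0.00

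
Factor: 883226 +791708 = 2^1 * 837467^1 = 1674934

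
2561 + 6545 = 9106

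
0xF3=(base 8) 363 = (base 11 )201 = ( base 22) B1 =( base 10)243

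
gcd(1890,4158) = 378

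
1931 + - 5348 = -3417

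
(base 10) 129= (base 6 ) 333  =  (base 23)5E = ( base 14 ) 93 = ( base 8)201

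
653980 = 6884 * 95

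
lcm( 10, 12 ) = 60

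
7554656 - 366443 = 7188213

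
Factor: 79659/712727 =3^2*53^1*107^( - 1 )*167^1*6661^( - 1 )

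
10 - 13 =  - 3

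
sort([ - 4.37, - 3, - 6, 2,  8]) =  [ - 6, - 4.37, - 3, 2, 8]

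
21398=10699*2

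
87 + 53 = 140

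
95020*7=665140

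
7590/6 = 1265 = 1265.00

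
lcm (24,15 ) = 120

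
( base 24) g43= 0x2463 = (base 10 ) 9315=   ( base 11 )6AA9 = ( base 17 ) 1F3G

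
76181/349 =218 +99/349 = 218.28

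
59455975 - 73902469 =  - 14446494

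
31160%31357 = 31160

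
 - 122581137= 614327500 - 736908637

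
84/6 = 14  =  14.00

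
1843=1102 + 741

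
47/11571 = 47/11571 =0.00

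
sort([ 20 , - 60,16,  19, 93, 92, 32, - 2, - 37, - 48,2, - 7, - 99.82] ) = [-99.82,- 60, - 48, - 37, - 7, - 2, 2, 16, 19, 20,32, 92 , 93 ]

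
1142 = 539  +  603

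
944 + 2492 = 3436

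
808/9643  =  808/9643 = 0.08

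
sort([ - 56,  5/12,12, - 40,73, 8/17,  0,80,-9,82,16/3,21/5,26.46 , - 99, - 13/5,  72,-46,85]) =[ - 99, - 56, - 46, - 40,-9, - 13/5,0, 5/12 , 8/17,21/5, 16/3,12,26.46,72, 73,80,82, 85]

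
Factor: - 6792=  - 2^3*3^1*283^1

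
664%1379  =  664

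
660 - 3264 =  -  2604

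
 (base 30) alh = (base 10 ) 9647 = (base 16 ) 25af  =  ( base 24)GHN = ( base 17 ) 1g68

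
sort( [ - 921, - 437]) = [ - 921,- 437]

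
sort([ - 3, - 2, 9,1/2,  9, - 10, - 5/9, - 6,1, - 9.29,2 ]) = [ - 10 , - 9.29,-6, - 3, - 2, - 5/9,1/2,1, 2,9,9]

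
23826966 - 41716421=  - 17889455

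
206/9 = 22+ 8/9 = 22.89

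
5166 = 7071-1905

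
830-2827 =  - 1997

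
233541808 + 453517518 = 687059326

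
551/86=6 + 35/86 = 6.41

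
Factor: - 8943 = -3^1*11^1*271^1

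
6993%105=63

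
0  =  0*6552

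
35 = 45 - 10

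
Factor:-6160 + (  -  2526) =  - 2^1 *43^1 * 101^1 = - 8686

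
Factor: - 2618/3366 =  - 3^(- 2 )*7^1 = -  7/9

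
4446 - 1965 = 2481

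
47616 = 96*496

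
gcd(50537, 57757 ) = 1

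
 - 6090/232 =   -  105/4=- 26.25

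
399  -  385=14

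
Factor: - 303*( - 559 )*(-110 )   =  -18631470 = - 2^1*3^1*5^1*11^1*13^1*43^1*101^1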